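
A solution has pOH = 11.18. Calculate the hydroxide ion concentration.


[OH-] = 10^(-pOH)
[OH-] = 10^(-11.18)
[OH-] = 6.607e-12 M

6.607e-12 M


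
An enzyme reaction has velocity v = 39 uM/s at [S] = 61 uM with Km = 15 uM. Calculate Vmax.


Vmax = v * (Km + [S]) / [S]
Vmax = 39 * (15 + 61) / 61
Vmax = 48.5902 uM/s

48.5902 uM/s


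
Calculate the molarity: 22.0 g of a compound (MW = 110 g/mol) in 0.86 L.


C = (mass / MW) / volume
C = (22.0 / 110) / 0.86
C = 0.2326 M

0.2326 M


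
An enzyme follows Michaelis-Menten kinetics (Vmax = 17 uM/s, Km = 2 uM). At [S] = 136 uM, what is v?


v = Vmax * [S] / (Km + [S])
v = 17 * 136 / (2 + 136)
v = 16.7536 uM/s

16.7536 uM/s


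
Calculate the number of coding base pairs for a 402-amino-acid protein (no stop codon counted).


Each amino acid = 1 codon = 3 bp
bp = 402 * 3 = 1206 bp

1206 bp


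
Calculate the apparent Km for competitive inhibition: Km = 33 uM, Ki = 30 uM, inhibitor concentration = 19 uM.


Km_app = Km * (1 + [I]/Ki)
Km_app = 33 * (1 + 19/30)
Km_app = 53.9 uM

53.9 uM


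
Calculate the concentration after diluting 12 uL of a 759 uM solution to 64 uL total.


C2 = C1 * V1 / V2
C2 = 759 * 12 / 64
C2 = 142.3125 uM

142.3125 uM


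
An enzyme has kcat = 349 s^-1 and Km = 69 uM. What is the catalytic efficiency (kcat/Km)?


Catalytic efficiency = kcat / Km
= 349 / 69
= 5.058 uM^-1*s^-1

5.058 uM^-1*s^-1


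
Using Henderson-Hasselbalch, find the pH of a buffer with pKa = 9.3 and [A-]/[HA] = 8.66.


pH = pKa + log10([A-]/[HA])
pH = 9.3 + log10(8.66)
pH = 10.2375

10.2375


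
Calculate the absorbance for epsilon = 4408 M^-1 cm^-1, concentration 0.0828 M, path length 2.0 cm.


A = epsilon * c * l
A = 4408 * 0.0828 * 2.0
A = 729.9648

729.9648


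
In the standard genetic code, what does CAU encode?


Standard genetic code lookup.
Codon CAU -> His

His


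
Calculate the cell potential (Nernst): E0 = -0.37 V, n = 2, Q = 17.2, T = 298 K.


E = E0 - (RT/nF) * ln(Q)
E = -0.37 - (8.314 * 298 / (2 * 96485)) * ln(17.2)
E = -0.4065 V

-0.4065 V


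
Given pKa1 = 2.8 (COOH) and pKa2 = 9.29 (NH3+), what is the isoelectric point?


pI = (pKa1 + pKa2) / 2
pI = (2.8 + 9.29) / 2
pI = 6.045

6.045


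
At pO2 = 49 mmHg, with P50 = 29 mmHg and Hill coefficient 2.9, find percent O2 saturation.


Y = pO2^n / (P50^n + pO2^n)
Y = 49^2.9 / (29^2.9 + 49^2.9)
Y = 82.07%

82.07%


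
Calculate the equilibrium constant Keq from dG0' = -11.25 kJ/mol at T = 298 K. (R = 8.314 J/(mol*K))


Keq = exp(-dG0 * 1000 / (R * T))
Keq = exp(-(-11.25) * 1000 / (8.314 * 298))
Keq = 93.7598

93.7598


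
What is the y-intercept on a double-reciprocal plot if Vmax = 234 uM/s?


y-intercept = 1/Vmax
= 1/234
= 0.0043 s/uM

0.0043 s/uM


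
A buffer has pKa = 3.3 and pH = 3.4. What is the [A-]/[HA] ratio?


[A-]/[HA] = 10^(pH - pKa)
= 10^(3.4 - 3.3)
= 1.2589

1.2589


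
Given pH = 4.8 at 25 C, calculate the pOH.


pOH = 14 - pH
pOH = 14 - 4.8
pOH = 9.2

9.2


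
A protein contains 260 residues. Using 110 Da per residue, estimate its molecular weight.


MW = n_residues * 110 Da
MW = 260 * 110
MW = 28600 Da

28600 Da


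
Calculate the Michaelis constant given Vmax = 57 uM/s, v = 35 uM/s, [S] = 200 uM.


Km = [S] * (Vmax - v) / v
Km = 200 * (57 - 35) / 35
Km = 125.7143 uM

125.7143 uM


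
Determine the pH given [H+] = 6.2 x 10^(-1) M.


pH = -log10([H+])
pH = -log10(6.2 x 10^(-1))
pH = 0.2076

0.2076


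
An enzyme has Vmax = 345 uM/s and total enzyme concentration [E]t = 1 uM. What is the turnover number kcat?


kcat = Vmax / [E]t
kcat = 345 / 1
kcat = 345.0 s^-1

345.0 s^-1


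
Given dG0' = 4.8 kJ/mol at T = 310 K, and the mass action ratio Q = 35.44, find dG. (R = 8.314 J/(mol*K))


dG = dG0' + RT * ln(Q) / 1000
dG = 4.8 + 8.314 * 310 * ln(35.44) / 1000
dG = 13.9955 kJ/mol

13.9955 kJ/mol


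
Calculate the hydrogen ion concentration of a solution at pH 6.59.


[H+] = 10^(-pH)
[H+] = 10^(-6.59)
[H+] = 2.570e-07 M

2.570e-07 M


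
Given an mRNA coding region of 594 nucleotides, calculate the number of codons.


codons = nucleotides / 3
codons = 594 / 3 = 198

198


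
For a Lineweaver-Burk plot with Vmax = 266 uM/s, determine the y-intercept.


y-intercept = 1/Vmax
= 1/266
= 0.0038 s/uM

0.0038 s/uM


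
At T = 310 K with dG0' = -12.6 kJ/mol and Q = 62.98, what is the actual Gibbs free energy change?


dG = dG0' + RT * ln(Q) / 1000
dG = -12.6 + 8.314 * 310 * ln(62.98) / 1000
dG = -1.9226 kJ/mol

-1.9226 kJ/mol


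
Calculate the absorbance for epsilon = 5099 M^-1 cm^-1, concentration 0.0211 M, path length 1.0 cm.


A = epsilon * c * l
A = 5099 * 0.0211 * 1.0
A = 107.5889

107.5889


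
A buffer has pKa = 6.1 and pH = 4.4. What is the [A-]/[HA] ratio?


[A-]/[HA] = 10^(pH - pKa)
= 10^(4.4 - 6.1)
= 0.02

0.02


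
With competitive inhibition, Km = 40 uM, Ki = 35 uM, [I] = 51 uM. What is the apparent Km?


Km_app = Km * (1 + [I]/Ki)
Km_app = 40 * (1 + 51/35)
Km_app = 98.2857 uM

98.2857 uM


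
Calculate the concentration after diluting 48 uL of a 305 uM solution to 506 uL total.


C2 = C1 * V1 / V2
C2 = 305 * 48 / 506
C2 = 28.9328 uM

28.9328 uM


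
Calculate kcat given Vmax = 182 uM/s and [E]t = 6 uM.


kcat = Vmax / [E]t
kcat = 182 / 6
kcat = 30.3333 s^-1

30.3333 s^-1


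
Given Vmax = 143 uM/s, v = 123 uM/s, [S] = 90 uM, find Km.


Km = [S] * (Vmax - v) / v
Km = 90 * (143 - 123) / 123
Km = 14.6341 uM

14.6341 uM


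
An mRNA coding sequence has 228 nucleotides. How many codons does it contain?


codons = nucleotides / 3
codons = 228 / 3 = 76

76


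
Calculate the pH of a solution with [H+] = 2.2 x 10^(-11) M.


pH = -log10([H+])
pH = -log10(2.2 x 10^(-11))
pH = 10.6576

10.6576


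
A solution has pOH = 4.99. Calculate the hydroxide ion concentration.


[OH-] = 10^(-pOH)
[OH-] = 10^(-4.99)
[OH-] = 1.023e-05 M

1.023e-05 M


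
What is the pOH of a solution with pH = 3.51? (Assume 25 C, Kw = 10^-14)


pOH = 14 - pH
pOH = 14 - 3.51
pOH = 10.49

10.49


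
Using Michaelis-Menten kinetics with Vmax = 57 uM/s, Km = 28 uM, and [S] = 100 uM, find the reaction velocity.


v = Vmax * [S] / (Km + [S])
v = 57 * 100 / (28 + 100)
v = 44.5312 uM/s

44.5312 uM/s


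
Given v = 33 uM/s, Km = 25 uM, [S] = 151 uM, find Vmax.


Vmax = v * (Km + [S]) / [S]
Vmax = 33 * (25 + 151) / 151
Vmax = 38.4636 uM/s

38.4636 uM/s


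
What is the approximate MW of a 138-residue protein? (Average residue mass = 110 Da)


MW = n_residues * 110 Da
MW = 138 * 110
MW = 15180 Da

15180 Da


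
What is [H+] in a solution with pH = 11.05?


[H+] = 10^(-pH)
[H+] = 10^(-11.05)
[H+] = 8.913e-12 M

8.913e-12 M


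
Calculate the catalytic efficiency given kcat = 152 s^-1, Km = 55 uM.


Catalytic efficiency = kcat / Km
= 152 / 55
= 2.7636 uM^-1*s^-1

2.7636 uM^-1*s^-1


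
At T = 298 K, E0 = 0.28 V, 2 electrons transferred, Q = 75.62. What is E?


E = E0 - (RT/nF) * ln(Q)
E = 0.28 - (8.314 * 298 / (2 * 96485)) * ln(75.62)
E = 0.2245 V

0.2245 V


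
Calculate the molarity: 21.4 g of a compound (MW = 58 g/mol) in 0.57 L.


C = (mass / MW) / volume
C = (21.4 / 58) / 0.57
C = 0.6473 M

0.6473 M


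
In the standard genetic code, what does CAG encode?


Standard genetic code lookup.
Codon CAG -> Gln

Gln


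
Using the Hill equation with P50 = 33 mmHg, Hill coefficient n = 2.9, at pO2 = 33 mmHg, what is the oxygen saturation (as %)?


Y = pO2^n / (P50^n + pO2^n)
Y = 33^2.9 / (33^2.9 + 33^2.9)
Y = 50.0%

50.0%


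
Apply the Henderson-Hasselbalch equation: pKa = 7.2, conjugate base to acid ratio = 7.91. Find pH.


pH = pKa + log10([A-]/[HA])
pH = 7.2 + log10(7.91)
pH = 8.0982

8.0982


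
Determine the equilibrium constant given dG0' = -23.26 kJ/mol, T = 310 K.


Keq = exp(-dG0 * 1000 / (R * T))
Keq = exp(-(-23.26) * 1000 / (8.314 * 310))
Keq = 8306.6238

8306.6238


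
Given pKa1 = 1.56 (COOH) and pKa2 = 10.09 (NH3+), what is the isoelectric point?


pI = (pKa1 + pKa2) / 2
pI = (1.56 + 10.09) / 2
pI = 5.825

5.825


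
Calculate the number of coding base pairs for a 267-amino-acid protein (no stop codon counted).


Each amino acid = 1 codon = 3 bp
bp = 267 * 3 = 801 bp

801 bp


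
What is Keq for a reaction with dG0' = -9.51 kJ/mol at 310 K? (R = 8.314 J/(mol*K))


Keq = exp(-dG0 * 1000 / (R * T))
Keq = exp(-(-9.51) * 1000 / (8.314 * 310))
Keq = 40.0389

40.0389


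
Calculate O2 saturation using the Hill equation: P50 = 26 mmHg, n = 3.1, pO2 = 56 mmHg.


Y = pO2^n / (P50^n + pO2^n)
Y = 56^3.1 / (26^3.1 + 56^3.1)
Y = 91.52%

91.52%


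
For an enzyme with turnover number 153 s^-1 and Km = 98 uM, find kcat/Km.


Catalytic efficiency = kcat / Km
= 153 / 98
= 1.5612 uM^-1*s^-1

1.5612 uM^-1*s^-1


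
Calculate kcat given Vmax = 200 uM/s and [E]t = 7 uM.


kcat = Vmax / [E]t
kcat = 200 / 7
kcat = 28.5714 s^-1

28.5714 s^-1


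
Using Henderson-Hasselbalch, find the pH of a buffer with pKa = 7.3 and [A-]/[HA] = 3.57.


pH = pKa + log10([A-]/[HA])
pH = 7.3 + log10(3.57)
pH = 7.8527

7.8527


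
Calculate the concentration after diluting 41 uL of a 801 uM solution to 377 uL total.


C2 = C1 * V1 / V2
C2 = 801 * 41 / 377
C2 = 87.1114 uM

87.1114 uM


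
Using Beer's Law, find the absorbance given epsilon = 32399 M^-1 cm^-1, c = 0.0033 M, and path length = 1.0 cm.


A = epsilon * c * l
A = 32399 * 0.0033 * 1.0
A = 106.9167

106.9167


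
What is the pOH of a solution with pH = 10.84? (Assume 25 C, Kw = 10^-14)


pOH = 14 - pH
pOH = 14 - 10.84
pOH = 3.16

3.16


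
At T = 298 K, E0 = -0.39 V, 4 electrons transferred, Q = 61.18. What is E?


E = E0 - (RT/nF) * ln(Q)
E = -0.39 - (8.314 * 298 / (4 * 96485)) * ln(61.18)
E = -0.4164 V

-0.4164 V


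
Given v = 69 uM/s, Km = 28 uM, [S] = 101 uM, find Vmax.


Vmax = v * (Km + [S]) / [S]
Vmax = 69 * (28 + 101) / 101
Vmax = 88.1287 uM/s

88.1287 uM/s


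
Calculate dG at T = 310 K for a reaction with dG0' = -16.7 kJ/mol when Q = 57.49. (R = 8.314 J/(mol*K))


dG = dG0' + RT * ln(Q) / 1000
dG = -16.7 + 8.314 * 310 * ln(57.49) / 1000
dG = -6.2576 kJ/mol

-6.2576 kJ/mol


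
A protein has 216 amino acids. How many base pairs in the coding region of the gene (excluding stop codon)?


Each amino acid = 1 codon = 3 bp
bp = 216 * 3 = 648 bp

648 bp


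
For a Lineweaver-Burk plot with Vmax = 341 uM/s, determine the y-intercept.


y-intercept = 1/Vmax
= 1/341
= 0.0029 s/uM

0.0029 s/uM


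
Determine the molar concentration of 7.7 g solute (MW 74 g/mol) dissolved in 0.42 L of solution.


C = (mass / MW) / volume
C = (7.7 / 74) / 0.42
C = 0.2477 M

0.2477 M


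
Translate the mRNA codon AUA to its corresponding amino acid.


Standard genetic code lookup.
Codon AUA -> Ile

Ile


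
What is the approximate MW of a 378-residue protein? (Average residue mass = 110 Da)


MW = n_residues * 110 Da
MW = 378 * 110
MW = 41580 Da

41580 Da


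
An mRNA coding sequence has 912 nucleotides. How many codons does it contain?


codons = nucleotides / 3
codons = 912 / 3 = 304

304


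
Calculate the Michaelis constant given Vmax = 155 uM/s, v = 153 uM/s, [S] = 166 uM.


Km = [S] * (Vmax - v) / v
Km = 166 * (155 - 153) / 153
Km = 2.1699 uM

2.1699 uM


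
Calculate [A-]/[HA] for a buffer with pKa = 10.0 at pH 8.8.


[A-]/[HA] = 10^(pH - pKa)
= 10^(8.8 - 10.0)
= 0.0631

0.0631


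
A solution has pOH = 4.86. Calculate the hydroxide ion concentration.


[OH-] = 10^(-pOH)
[OH-] = 10^(-4.86)
[OH-] = 1.380e-05 M

1.380e-05 M


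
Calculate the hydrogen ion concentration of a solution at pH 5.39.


[H+] = 10^(-pH)
[H+] = 10^(-5.39)
[H+] = 4.074e-06 M

4.074e-06 M


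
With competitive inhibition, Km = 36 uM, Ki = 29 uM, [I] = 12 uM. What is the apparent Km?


Km_app = Km * (1 + [I]/Ki)
Km_app = 36 * (1 + 12/29)
Km_app = 50.8966 uM

50.8966 uM


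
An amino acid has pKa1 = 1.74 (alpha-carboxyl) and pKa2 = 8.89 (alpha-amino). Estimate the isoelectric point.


pI = (pKa1 + pKa2) / 2
pI = (1.74 + 8.89) / 2
pI = 5.315

5.315


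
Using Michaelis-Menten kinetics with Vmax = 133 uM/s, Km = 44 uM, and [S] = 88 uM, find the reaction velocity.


v = Vmax * [S] / (Km + [S])
v = 133 * 88 / (44 + 88)
v = 88.6667 uM/s

88.6667 uM/s


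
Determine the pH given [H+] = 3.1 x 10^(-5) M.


pH = -log10([H+])
pH = -log10(3.1 x 10^(-5))
pH = 4.5086

4.5086


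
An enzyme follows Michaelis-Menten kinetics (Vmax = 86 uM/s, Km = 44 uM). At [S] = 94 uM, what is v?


v = Vmax * [S] / (Km + [S])
v = 86 * 94 / (44 + 94)
v = 58.5797 uM/s

58.5797 uM/s


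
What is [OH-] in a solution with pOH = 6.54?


[OH-] = 10^(-pOH)
[OH-] = 10^(-6.54)
[OH-] = 2.884e-07 M

2.884e-07 M


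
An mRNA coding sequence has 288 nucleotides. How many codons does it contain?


codons = nucleotides / 3
codons = 288 / 3 = 96

96


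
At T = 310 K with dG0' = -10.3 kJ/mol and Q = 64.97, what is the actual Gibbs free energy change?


dG = dG0' + RT * ln(Q) / 1000
dG = -10.3 + 8.314 * 310 * ln(64.97) / 1000
dG = 0.4576 kJ/mol

0.4576 kJ/mol


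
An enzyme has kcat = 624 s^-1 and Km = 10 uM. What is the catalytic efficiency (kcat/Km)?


Catalytic efficiency = kcat / Km
= 624 / 10
= 62.4 uM^-1*s^-1

62.4 uM^-1*s^-1


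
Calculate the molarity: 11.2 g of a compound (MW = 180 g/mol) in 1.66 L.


C = (mass / MW) / volume
C = (11.2 / 180) / 1.66
C = 0.0375 M

0.0375 M


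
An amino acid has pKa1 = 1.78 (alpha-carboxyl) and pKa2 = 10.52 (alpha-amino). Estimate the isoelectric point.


pI = (pKa1 + pKa2) / 2
pI = (1.78 + 10.52) / 2
pI = 6.15

6.15


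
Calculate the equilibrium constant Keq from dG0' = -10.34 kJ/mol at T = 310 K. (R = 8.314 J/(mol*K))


Keq = exp(-dG0 * 1000 / (R * T))
Keq = exp(-(-10.34) * 1000 / (8.314 * 310))
Keq = 55.2511

55.2511


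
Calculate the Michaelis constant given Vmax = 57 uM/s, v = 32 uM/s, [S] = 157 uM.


Km = [S] * (Vmax - v) / v
Km = 157 * (57 - 32) / 32
Km = 122.6562 uM

122.6562 uM


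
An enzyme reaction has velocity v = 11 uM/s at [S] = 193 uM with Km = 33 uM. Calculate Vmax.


Vmax = v * (Km + [S]) / [S]
Vmax = 11 * (33 + 193) / 193
Vmax = 12.8808 uM/s

12.8808 uM/s


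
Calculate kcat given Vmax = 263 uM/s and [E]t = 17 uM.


kcat = Vmax / [E]t
kcat = 263 / 17
kcat = 15.4706 s^-1

15.4706 s^-1


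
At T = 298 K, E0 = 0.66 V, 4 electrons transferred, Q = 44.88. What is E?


E = E0 - (RT/nF) * ln(Q)
E = 0.66 - (8.314 * 298 / (4 * 96485)) * ln(44.88)
E = 0.6356 V

0.6356 V


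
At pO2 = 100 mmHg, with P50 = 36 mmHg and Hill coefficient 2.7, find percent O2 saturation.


Y = pO2^n / (P50^n + pO2^n)
Y = 100^2.7 / (36^2.7 + 100^2.7)
Y = 94.04%

94.04%


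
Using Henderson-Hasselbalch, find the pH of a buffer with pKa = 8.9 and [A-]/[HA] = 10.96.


pH = pKa + log10([A-]/[HA])
pH = 8.9 + log10(10.96)
pH = 9.9398

9.9398


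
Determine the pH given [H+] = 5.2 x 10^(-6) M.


pH = -log10([H+])
pH = -log10(5.2 x 10^(-6))
pH = 5.284

5.284


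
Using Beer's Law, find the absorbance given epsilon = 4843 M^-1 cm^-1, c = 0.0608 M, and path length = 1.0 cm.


A = epsilon * c * l
A = 4843 * 0.0608 * 1.0
A = 294.4544

294.4544


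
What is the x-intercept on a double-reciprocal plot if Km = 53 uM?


x-intercept = -1/Km
= -1/53
= -0.0189 1/uM

-0.0189 1/uM


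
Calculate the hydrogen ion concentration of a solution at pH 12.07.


[H+] = 10^(-pH)
[H+] = 10^(-12.07)
[H+] = 8.511e-13 M

8.511e-13 M


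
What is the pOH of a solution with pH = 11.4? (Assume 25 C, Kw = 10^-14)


pOH = 14 - pH
pOH = 14 - 11.4
pOH = 2.6

2.6


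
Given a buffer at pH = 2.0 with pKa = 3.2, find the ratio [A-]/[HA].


[A-]/[HA] = 10^(pH - pKa)
= 10^(2.0 - 3.2)
= 0.0631

0.0631


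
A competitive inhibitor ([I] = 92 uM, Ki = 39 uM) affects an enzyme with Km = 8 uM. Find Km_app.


Km_app = Km * (1 + [I]/Ki)
Km_app = 8 * (1 + 92/39)
Km_app = 26.8718 uM

26.8718 uM


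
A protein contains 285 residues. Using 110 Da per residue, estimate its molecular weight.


MW = n_residues * 110 Da
MW = 285 * 110
MW = 31350 Da

31350 Da


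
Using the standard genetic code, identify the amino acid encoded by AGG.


Standard genetic code lookup.
Codon AGG -> Arg

Arg


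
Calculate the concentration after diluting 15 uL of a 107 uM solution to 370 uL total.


C2 = C1 * V1 / V2
C2 = 107 * 15 / 370
C2 = 4.3378 uM

4.3378 uM


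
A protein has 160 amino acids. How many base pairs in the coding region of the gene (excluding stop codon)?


Each amino acid = 1 codon = 3 bp
bp = 160 * 3 = 480 bp

480 bp


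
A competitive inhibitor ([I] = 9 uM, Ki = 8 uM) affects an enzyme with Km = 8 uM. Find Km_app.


Km_app = Km * (1 + [I]/Ki)
Km_app = 8 * (1 + 9/8)
Km_app = 17.0 uM

17.0 uM


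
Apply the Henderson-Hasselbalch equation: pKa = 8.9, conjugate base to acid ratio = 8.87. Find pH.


pH = pKa + log10([A-]/[HA])
pH = 8.9 + log10(8.87)
pH = 9.8479

9.8479


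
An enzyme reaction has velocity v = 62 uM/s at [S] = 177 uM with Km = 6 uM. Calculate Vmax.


Vmax = v * (Km + [S]) / [S]
Vmax = 62 * (6 + 177) / 177
Vmax = 64.1017 uM/s

64.1017 uM/s


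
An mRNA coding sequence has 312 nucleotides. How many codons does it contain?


codons = nucleotides / 3
codons = 312 / 3 = 104

104


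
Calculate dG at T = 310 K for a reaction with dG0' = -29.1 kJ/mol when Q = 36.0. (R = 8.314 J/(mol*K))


dG = dG0' + RT * ln(Q) / 1000
dG = -29.1 + 8.314 * 310 * ln(36.0) / 1000
dG = -19.8641 kJ/mol

-19.8641 kJ/mol


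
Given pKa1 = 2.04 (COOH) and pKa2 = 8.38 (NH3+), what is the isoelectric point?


pI = (pKa1 + pKa2) / 2
pI = (2.04 + 8.38) / 2
pI = 5.21

5.21


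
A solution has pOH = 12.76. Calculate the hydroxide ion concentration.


[OH-] = 10^(-pOH)
[OH-] = 10^(-12.76)
[OH-] = 1.738e-13 M

1.738e-13 M


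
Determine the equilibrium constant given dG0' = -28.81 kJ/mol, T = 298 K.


Keq = exp(-dG0 * 1000 / (R * T))
Keq = exp(-(-28.81) * 1000 / (8.314 * 298))
Keq = 112231.6126

112231.6126


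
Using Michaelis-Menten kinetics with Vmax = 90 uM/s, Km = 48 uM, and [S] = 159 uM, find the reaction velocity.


v = Vmax * [S] / (Km + [S])
v = 90 * 159 / (48 + 159)
v = 69.1304 uM/s

69.1304 uM/s


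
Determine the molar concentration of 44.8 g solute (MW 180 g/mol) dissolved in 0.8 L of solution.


C = (mass / MW) / volume
C = (44.8 / 180) / 0.8
C = 0.3111 M

0.3111 M


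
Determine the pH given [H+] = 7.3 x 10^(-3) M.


pH = -log10([H+])
pH = -log10(7.3 x 10^(-3))
pH = 2.1367

2.1367


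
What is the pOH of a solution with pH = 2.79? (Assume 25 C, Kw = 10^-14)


pOH = 14 - pH
pOH = 14 - 2.79
pOH = 11.21

11.21


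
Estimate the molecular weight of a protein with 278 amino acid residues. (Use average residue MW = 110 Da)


MW = n_residues * 110 Da
MW = 278 * 110
MW = 30580 Da

30580 Da


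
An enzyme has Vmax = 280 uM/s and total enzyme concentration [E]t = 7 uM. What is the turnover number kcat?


kcat = Vmax / [E]t
kcat = 280 / 7
kcat = 40.0 s^-1

40.0 s^-1


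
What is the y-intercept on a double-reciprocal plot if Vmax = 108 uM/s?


y-intercept = 1/Vmax
= 1/108
= 0.0093 s/uM

0.0093 s/uM


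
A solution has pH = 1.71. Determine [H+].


[H+] = 10^(-pH)
[H+] = 10^(-1.71)
[H+] = 0.0195 M

0.0195 M


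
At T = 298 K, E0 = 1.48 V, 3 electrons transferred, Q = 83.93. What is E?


E = E0 - (RT/nF) * ln(Q)
E = 1.48 - (8.314 * 298 / (3 * 96485)) * ln(83.93)
E = 1.4421 V

1.4421 V


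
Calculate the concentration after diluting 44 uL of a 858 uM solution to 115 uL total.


C2 = C1 * V1 / V2
C2 = 858 * 44 / 115
C2 = 328.2783 uM

328.2783 uM


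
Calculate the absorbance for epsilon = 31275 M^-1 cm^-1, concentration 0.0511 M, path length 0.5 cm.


A = epsilon * c * l
A = 31275 * 0.0511 * 0.5
A = 799.0762

799.0762


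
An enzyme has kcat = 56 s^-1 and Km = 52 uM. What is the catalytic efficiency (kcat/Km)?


Catalytic efficiency = kcat / Km
= 56 / 52
= 1.0769 uM^-1*s^-1

1.0769 uM^-1*s^-1


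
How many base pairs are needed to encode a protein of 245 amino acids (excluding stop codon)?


Each amino acid = 1 codon = 3 bp
bp = 245 * 3 = 735 bp

735 bp


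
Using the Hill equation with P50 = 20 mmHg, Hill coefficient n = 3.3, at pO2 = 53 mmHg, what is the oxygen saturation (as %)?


Y = pO2^n / (P50^n + pO2^n)
Y = 53^3.3 / (20^3.3 + 53^3.3)
Y = 96.14%

96.14%


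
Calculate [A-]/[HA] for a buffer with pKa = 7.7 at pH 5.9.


[A-]/[HA] = 10^(pH - pKa)
= 10^(5.9 - 7.7)
= 0.0158

0.0158


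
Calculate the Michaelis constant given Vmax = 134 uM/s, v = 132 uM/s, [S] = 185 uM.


Km = [S] * (Vmax - v) / v
Km = 185 * (134 - 132) / 132
Km = 2.803 uM

2.803 uM


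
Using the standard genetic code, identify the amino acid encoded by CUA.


Standard genetic code lookup.
Codon CUA -> Leu

Leu


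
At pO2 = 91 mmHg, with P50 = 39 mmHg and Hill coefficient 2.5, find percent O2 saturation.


Y = pO2^n / (P50^n + pO2^n)
Y = 91^2.5 / (39^2.5 + 91^2.5)
Y = 89.27%

89.27%


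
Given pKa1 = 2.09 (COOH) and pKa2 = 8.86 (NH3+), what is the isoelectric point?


pI = (pKa1 + pKa2) / 2
pI = (2.09 + 8.86) / 2
pI = 5.475

5.475


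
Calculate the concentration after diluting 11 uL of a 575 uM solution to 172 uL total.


C2 = C1 * V1 / V2
C2 = 575 * 11 / 172
C2 = 36.7733 uM

36.7733 uM


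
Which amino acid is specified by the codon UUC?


Standard genetic code lookup.
Codon UUC -> Phe

Phe


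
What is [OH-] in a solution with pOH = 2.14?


[OH-] = 10^(-pOH)
[OH-] = 10^(-2.14)
[OH-] = 0.0072 M

0.0072 M


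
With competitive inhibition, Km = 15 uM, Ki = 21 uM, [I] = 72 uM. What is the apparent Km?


Km_app = Km * (1 + [I]/Ki)
Km_app = 15 * (1 + 72/21)
Km_app = 66.4286 uM

66.4286 uM


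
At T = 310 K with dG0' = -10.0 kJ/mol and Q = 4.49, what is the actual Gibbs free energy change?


dG = dG0' + RT * ln(Q) / 1000
dG = -10.0 + 8.314 * 310 * ln(4.49) / 1000
dG = -6.1292 kJ/mol

-6.1292 kJ/mol


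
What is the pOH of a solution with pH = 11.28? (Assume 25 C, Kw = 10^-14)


pOH = 14 - pH
pOH = 14 - 11.28
pOH = 2.72

2.72


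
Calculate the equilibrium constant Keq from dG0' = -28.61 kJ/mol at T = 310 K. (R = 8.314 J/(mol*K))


Keq = exp(-dG0 * 1000 / (R * T))
Keq = exp(-(-28.61) * 1000 / (8.314 * 310))
Keq = 66210.3506

66210.3506


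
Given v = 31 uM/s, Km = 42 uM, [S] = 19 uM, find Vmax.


Vmax = v * (Km + [S]) / [S]
Vmax = 31 * (42 + 19) / 19
Vmax = 99.5263 uM/s

99.5263 uM/s


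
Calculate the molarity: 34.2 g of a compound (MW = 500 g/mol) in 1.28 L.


C = (mass / MW) / volume
C = (34.2 / 500) / 1.28
C = 0.0534 M

0.0534 M


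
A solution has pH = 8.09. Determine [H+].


[H+] = 10^(-pH)
[H+] = 10^(-8.09)
[H+] = 8.128e-09 M

8.128e-09 M


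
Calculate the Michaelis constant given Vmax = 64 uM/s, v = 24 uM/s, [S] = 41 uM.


Km = [S] * (Vmax - v) / v
Km = 41 * (64 - 24) / 24
Km = 68.3333 uM

68.3333 uM


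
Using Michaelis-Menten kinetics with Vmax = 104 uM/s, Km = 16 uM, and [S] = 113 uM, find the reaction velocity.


v = Vmax * [S] / (Km + [S])
v = 104 * 113 / (16 + 113)
v = 91.1008 uM/s

91.1008 uM/s


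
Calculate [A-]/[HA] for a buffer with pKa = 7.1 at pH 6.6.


[A-]/[HA] = 10^(pH - pKa)
= 10^(6.6 - 7.1)
= 0.3162

0.3162


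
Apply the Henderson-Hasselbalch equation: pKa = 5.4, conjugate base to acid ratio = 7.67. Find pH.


pH = pKa + log10([A-]/[HA])
pH = 5.4 + log10(7.67)
pH = 6.2848

6.2848


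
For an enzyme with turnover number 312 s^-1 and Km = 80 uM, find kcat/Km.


Catalytic efficiency = kcat / Km
= 312 / 80
= 3.9 uM^-1*s^-1

3.9 uM^-1*s^-1


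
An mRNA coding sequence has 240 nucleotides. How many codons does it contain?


codons = nucleotides / 3
codons = 240 / 3 = 80

80


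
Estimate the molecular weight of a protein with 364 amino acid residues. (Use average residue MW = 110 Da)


MW = n_residues * 110 Da
MW = 364 * 110
MW = 40040 Da

40040 Da


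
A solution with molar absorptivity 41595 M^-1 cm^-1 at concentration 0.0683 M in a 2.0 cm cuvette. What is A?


A = epsilon * c * l
A = 41595 * 0.0683 * 2.0
A = 5681.877

5681.877


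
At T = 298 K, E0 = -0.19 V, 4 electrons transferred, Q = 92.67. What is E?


E = E0 - (RT/nF) * ln(Q)
E = -0.19 - (8.314 * 298 / (4 * 96485)) * ln(92.67)
E = -0.2191 V

-0.2191 V


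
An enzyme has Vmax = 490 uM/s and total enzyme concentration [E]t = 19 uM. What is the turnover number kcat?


kcat = Vmax / [E]t
kcat = 490 / 19
kcat = 25.7895 s^-1

25.7895 s^-1


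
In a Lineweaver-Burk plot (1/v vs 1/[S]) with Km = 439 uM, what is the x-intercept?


x-intercept = -1/Km
= -1/439
= -0.0023 1/uM

-0.0023 1/uM


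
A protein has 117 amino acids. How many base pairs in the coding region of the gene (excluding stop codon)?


Each amino acid = 1 codon = 3 bp
bp = 117 * 3 = 351 bp

351 bp


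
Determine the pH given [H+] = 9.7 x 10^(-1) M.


pH = -log10([H+])
pH = -log10(9.7 x 10^(-1))
pH = 0.0132

0.0132


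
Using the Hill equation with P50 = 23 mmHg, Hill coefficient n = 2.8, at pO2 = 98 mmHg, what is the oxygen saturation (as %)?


Y = pO2^n / (P50^n + pO2^n)
Y = 98^2.8 / (23^2.8 + 98^2.8)
Y = 98.3%

98.3%


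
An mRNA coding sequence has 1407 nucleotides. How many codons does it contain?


codons = nucleotides / 3
codons = 1407 / 3 = 469

469


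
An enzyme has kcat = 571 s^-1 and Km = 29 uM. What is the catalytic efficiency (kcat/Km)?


Catalytic efficiency = kcat / Km
= 571 / 29
= 19.6897 uM^-1*s^-1

19.6897 uM^-1*s^-1


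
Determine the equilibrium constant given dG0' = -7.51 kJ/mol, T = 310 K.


Keq = exp(-dG0 * 1000 / (R * T))
Keq = exp(-(-7.51) * 1000 / (8.314 * 310))
Keq = 18.4277

18.4277


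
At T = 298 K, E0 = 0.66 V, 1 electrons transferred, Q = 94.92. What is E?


E = E0 - (RT/nF) * ln(Q)
E = 0.66 - (8.314 * 298 / (1 * 96485)) * ln(94.92)
E = 0.5431 V

0.5431 V


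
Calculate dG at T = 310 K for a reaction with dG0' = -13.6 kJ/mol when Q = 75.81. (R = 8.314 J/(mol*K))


dG = dG0' + RT * ln(Q) / 1000
dG = -13.6 + 8.314 * 310 * ln(75.81) / 1000
dG = -2.4447 kJ/mol

-2.4447 kJ/mol


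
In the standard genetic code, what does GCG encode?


Standard genetic code lookup.
Codon GCG -> Ala

Ala


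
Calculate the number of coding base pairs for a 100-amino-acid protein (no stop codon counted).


Each amino acid = 1 codon = 3 bp
bp = 100 * 3 = 300 bp

300 bp


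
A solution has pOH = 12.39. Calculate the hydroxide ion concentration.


[OH-] = 10^(-pOH)
[OH-] = 10^(-12.39)
[OH-] = 4.074e-13 M

4.074e-13 M


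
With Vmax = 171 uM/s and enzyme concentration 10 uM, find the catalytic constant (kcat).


kcat = Vmax / [E]t
kcat = 171 / 10
kcat = 17.1 s^-1

17.1 s^-1


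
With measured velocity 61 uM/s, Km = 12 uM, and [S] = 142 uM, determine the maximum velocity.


Vmax = v * (Km + [S]) / [S]
Vmax = 61 * (12 + 142) / 142
Vmax = 66.1549 uM/s

66.1549 uM/s


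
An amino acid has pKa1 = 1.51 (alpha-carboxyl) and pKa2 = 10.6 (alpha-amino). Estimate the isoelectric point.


pI = (pKa1 + pKa2) / 2
pI = (1.51 + 10.6) / 2
pI = 6.055

6.055


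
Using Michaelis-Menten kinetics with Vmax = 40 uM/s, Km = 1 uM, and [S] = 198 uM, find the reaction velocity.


v = Vmax * [S] / (Km + [S])
v = 40 * 198 / (1 + 198)
v = 39.799 uM/s

39.799 uM/s


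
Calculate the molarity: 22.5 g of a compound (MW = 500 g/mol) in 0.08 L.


C = (mass / MW) / volume
C = (22.5 / 500) / 0.08
C = 0.5625 M

0.5625 M


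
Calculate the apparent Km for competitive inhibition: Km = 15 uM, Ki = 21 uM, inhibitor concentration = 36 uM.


Km_app = Km * (1 + [I]/Ki)
Km_app = 15 * (1 + 36/21)
Km_app = 40.7143 uM

40.7143 uM


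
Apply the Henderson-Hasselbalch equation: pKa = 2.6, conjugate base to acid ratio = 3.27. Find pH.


pH = pKa + log10([A-]/[HA])
pH = 2.6 + log10(3.27)
pH = 3.1145

3.1145


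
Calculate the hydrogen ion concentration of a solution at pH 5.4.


[H+] = 10^(-pH)
[H+] = 10^(-5.4)
[H+] = 3.981e-06 M

3.981e-06 M


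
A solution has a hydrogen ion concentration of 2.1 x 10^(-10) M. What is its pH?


pH = -log10([H+])
pH = -log10(2.1 x 10^(-10))
pH = 9.6778

9.6778


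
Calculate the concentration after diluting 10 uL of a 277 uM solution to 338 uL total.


C2 = C1 * V1 / V2
C2 = 277 * 10 / 338
C2 = 8.1953 uM

8.1953 uM


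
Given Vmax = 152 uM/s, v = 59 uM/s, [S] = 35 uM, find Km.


Km = [S] * (Vmax - v) / v
Km = 35 * (152 - 59) / 59
Km = 55.1695 uM

55.1695 uM


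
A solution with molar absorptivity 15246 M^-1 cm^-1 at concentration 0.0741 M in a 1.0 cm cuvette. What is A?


A = epsilon * c * l
A = 15246 * 0.0741 * 1.0
A = 1129.7286

1129.7286


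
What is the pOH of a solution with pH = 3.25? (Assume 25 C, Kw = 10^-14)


pOH = 14 - pH
pOH = 14 - 3.25
pOH = 10.75

10.75


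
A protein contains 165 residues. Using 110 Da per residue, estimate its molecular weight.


MW = n_residues * 110 Da
MW = 165 * 110
MW = 18150 Da

18150 Da


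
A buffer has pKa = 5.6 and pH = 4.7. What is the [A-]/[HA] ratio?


[A-]/[HA] = 10^(pH - pKa)
= 10^(4.7 - 5.6)
= 0.1259

0.1259


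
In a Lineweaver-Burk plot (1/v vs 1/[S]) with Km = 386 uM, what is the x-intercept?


x-intercept = -1/Km
= -1/386
= -0.0026 1/uM

-0.0026 1/uM


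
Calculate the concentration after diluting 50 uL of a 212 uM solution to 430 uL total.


C2 = C1 * V1 / V2
C2 = 212 * 50 / 430
C2 = 24.6512 uM

24.6512 uM


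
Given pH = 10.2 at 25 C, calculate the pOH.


pOH = 14 - pH
pOH = 14 - 10.2
pOH = 3.8

3.8


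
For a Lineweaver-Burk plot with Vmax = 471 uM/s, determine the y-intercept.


y-intercept = 1/Vmax
= 1/471
= 0.0021 s/uM

0.0021 s/uM


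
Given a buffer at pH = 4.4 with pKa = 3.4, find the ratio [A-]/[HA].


[A-]/[HA] = 10^(pH - pKa)
= 10^(4.4 - 3.4)
= 10.0

10.0


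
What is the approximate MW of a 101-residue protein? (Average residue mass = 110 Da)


MW = n_residues * 110 Da
MW = 101 * 110
MW = 11110 Da

11110 Da


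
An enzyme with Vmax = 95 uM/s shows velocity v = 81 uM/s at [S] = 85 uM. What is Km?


Km = [S] * (Vmax - v) / v
Km = 85 * (95 - 81) / 81
Km = 14.6914 uM

14.6914 uM


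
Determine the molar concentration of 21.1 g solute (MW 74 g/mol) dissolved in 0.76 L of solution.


C = (mass / MW) / volume
C = (21.1 / 74) / 0.76
C = 0.3752 M

0.3752 M


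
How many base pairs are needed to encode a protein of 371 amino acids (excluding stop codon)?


Each amino acid = 1 codon = 3 bp
bp = 371 * 3 = 1113 bp

1113 bp


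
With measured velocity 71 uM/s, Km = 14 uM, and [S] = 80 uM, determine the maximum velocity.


Vmax = v * (Km + [S]) / [S]
Vmax = 71 * (14 + 80) / 80
Vmax = 83.425 uM/s

83.425 uM/s


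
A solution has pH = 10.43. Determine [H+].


[H+] = 10^(-pH)
[H+] = 10^(-10.43)
[H+] = 3.715e-11 M

3.715e-11 M


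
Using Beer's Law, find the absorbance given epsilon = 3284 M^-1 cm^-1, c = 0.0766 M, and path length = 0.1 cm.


A = epsilon * c * l
A = 3284 * 0.0766 * 0.1
A = 25.1554

25.1554


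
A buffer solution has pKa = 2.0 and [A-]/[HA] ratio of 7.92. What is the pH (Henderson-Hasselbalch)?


pH = pKa + log10([A-]/[HA])
pH = 2.0 + log10(7.92)
pH = 2.8987

2.8987


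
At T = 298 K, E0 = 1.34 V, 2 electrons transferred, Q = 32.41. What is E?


E = E0 - (RT/nF) * ln(Q)
E = 1.34 - (8.314 * 298 / (2 * 96485)) * ln(32.41)
E = 1.2953 V

1.2953 V


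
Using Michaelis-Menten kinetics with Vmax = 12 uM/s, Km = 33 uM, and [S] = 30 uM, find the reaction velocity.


v = Vmax * [S] / (Km + [S])
v = 12 * 30 / (33 + 30)
v = 5.7143 uM/s

5.7143 uM/s


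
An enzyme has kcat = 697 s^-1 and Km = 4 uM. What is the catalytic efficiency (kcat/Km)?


Catalytic efficiency = kcat / Km
= 697 / 4
= 174.25 uM^-1*s^-1

174.25 uM^-1*s^-1


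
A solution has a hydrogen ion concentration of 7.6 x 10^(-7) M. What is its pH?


pH = -log10([H+])
pH = -log10(7.6 x 10^(-7))
pH = 6.1192

6.1192


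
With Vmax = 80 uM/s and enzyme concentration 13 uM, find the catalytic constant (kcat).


kcat = Vmax / [E]t
kcat = 80 / 13
kcat = 6.1538 s^-1

6.1538 s^-1


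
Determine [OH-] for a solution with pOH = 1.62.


[OH-] = 10^(-pOH)
[OH-] = 10^(-1.62)
[OH-] = 0.024 M

0.024 M


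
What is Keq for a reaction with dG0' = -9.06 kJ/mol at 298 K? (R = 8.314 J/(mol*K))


Keq = exp(-dG0 * 1000 / (R * T))
Keq = exp(-(-9.06) * 1000 / (8.314 * 298))
Keq = 38.7374

38.7374


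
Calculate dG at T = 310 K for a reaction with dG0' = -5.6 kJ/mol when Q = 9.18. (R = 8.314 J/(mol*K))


dG = dG0' + RT * ln(Q) / 1000
dG = -5.6 + 8.314 * 310 * ln(9.18) / 1000
dG = 0.114 kJ/mol

0.114 kJ/mol


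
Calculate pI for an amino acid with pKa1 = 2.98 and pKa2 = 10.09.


pI = (pKa1 + pKa2) / 2
pI = (2.98 + 10.09) / 2
pI = 6.535

6.535


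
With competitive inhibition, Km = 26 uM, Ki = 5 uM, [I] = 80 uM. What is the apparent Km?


Km_app = Km * (1 + [I]/Ki)
Km_app = 26 * (1 + 80/5)
Km_app = 442.0 uM

442.0 uM


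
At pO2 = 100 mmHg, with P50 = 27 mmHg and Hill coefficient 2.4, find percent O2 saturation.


Y = pO2^n / (P50^n + pO2^n)
Y = 100^2.4 / (27^2.4 + 100^2.4)
Y = 95.86%

95.86%


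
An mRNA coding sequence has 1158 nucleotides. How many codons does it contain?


codons = nucleotides / 3
codons = 1158 / 3 = 386

386


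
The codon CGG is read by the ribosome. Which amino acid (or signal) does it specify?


Standard genetic code lookup.
Codon CGG -> Arg

Arg


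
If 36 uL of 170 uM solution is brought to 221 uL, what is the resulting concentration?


C2 = C1 * V1 / V2
C2 = 170 * 36 / 221
C2 = 27.6923 uM

27.6923 uM


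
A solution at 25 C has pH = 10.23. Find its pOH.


pOH = 14 - pH
pOH = 14 - 10.23
pOH = 3.77

3.77


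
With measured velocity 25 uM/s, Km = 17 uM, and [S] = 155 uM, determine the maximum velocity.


Vmax = v * (Km + [S]) / [S]
Vmax = 25 * (17 + 155) / 155
Vmax = 27.7419 uM/s

27.7419 uM/s


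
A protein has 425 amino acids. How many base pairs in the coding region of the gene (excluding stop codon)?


Each amino acid = 1 codon = 3 bp
bp = 425 * 3 = 1275 bp

1275 bp


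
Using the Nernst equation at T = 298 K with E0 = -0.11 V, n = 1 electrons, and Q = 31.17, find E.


E = E0 - (RT/nF) * ln(Q)
E = -0.11 - (8.314 * 298 / (1 * 96485)) * ln(31.17)
E = -0.1983 V

-0.1983 V


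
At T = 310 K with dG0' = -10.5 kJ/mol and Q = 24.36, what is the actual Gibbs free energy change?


dG = dG0' + RT * ln(Q) / 1000
dG = -10.5 + 8.314 * 310 * ln(24.36) / 1000
dG = -2.2707 kJ/mol

-2.2707 kJ/mol


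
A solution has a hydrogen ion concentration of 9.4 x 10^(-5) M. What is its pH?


pH = -log10([H+])
pH = -log10(9.4 x 10^(-5))
pH = 4.0269

4.0269


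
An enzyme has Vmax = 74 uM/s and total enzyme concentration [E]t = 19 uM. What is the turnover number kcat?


kcat = Vmax / [E]t
kcat = 74 / 19
kcat = 3.8947 s^-1

3.8947 s^-1


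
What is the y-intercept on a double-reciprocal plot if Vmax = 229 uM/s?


y-intercept = 1/Vmax
= 1/229
= 0.0044 s/uM

0.0044 s/uM


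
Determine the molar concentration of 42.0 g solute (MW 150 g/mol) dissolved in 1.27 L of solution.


C = (mass / MW) / volume
C = (42.0 / 150) / 1.27
C = 0.2205 M

0.2205 M


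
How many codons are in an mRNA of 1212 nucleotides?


codons = nucleotides / 3
codons = 1212 / 3 = 404

404


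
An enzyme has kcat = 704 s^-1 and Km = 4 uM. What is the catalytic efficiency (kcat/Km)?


Catalytic efficiency = kcat / Km
= 704 / 4
= 176.0 uM^-1*s^-1

176.0 uM^-1*s^-1


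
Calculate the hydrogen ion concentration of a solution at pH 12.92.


[H+] = 10^(-pH)
[H+] = 10^(-12.92)
[H+] = 1.202e-13 M

1.202e-13 M


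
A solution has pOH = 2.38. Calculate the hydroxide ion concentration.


[OH-] = 10^(-pOH)
[OH-] = 10^(-2.38)
[OH-] = 0.0042 M

0.0042 M


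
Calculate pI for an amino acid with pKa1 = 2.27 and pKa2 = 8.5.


pI = (pKa1 + pKa2) / 2
pI = (2.27 + 8.5) / 2
pI = 5.385

5.385


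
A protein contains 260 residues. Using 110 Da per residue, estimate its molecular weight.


MW = n_residues * 110 Da
MW = 260 * 110
MW = 28600 Da

28600 Da


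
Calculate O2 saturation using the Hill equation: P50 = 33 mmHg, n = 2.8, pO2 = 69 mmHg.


Y = pO2^n / (P50^n + pO2^n)
Y = 69^2.8 / (33^2.8 + 69^2.8)
Y = 88.75%

88.75%


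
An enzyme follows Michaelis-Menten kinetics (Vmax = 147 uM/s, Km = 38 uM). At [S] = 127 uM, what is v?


v = Vmax * [S] / (Km + [S])
v = 147 * 127 / (38 + 127)
v = 113.1455 uM/s

113.1455 uM/s


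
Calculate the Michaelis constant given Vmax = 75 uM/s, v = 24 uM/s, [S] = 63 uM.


Km = [S] * (Vmax - v) / v
Km = 63 * (75 - 24) / 24
Km = 133.875 uM

133.875 uM


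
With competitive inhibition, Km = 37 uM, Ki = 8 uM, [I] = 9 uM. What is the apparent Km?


Km_app = Km * (1 + [I]/Ki)
Km_app = 37 * (1 + 9/8)
Km_app = 78.625 uM

78.625 uM


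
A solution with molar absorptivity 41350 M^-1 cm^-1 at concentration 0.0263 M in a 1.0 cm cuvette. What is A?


A = epsilon * c * l
A = 41350 * 0.0263 * 1.0
A = 1087.505

1087.505


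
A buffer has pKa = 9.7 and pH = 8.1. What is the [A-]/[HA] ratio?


[A-]/[HA] = 10^(pH - pKa)
= 10^(8.1 - 9.7)
= 0.0251

0.0251


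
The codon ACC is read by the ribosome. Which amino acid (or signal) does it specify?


Standard genetic code lookup.
Codon ACC -> Thr

Thr


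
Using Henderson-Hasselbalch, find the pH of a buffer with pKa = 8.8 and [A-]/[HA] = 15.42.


pH = pKa + log10([A-]/[HA])
pH = 8.8 + log10(15.42)
pH = 9.9881

9.9881


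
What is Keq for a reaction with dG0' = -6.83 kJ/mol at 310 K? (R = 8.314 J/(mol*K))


Keq = exp(-dG0 * 1000 / (R * T))
Keq = exp(-(-6.83) * 1000 / (8.314 * 310))
Keq = 14.1543

14.1543


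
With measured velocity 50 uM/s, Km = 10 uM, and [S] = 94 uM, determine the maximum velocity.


Vmax = v * (Km + [S]) / [S]
Vmax = 50 * (10 + 94) / 94
Vmax = 55.3191 uM/s

55.3191 uM/s


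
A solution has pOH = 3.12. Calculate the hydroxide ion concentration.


[OH-] = 10^(-pOH)
[OH-] = 10^(-3.12)
[OH-] = 7.586e-04 M

7.586e-04 M


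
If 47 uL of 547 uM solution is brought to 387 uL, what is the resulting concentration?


C2 = C1 * V1 / V2
C2 = 547 * 47 / 387
C2 = 66.4315 uM

66.4315 uM


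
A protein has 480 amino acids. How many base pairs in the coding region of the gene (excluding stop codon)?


Each amino acid = 1 codon = 3 bp
bp = 480 * 3 = 1440 bp

1440 bp


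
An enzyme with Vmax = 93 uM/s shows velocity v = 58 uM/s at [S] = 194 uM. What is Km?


Km = [S] * (Vmax - v) / v
Km = 194 * (93 - 58) / 58
Km = 117.069 uM

117.069 uM


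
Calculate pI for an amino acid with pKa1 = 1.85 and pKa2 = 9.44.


pI = (pKa1 + pKa2) / 2
pI = (1.85 + 9.44) / 2
pI = 5.645

5.645


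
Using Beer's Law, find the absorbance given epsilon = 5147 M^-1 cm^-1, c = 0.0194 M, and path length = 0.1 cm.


A = epsilon * c * l
A = 5147 * 0.0194 * 0.1
A = 9.9852

9.9852


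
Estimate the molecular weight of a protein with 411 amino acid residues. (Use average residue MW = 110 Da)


MW = n_residues * 110 Da
MW = 411 * 110
MW = 45210 Da

45210 Da


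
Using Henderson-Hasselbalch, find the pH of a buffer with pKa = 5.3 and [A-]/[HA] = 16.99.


pH = pKa + log10([A-]/[HA])
pH = 5.3 + log10(16.99)
pH = 6.5302

6.5302
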